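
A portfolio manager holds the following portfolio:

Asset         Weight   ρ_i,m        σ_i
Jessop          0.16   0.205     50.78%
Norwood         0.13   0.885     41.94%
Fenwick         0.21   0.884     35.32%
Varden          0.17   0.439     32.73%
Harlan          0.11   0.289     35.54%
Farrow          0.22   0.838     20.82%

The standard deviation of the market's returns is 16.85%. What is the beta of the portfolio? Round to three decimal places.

β_Jessop = 0.205 × 50.78% / 16.85% = 0.6178
β_Norwood = 0.885 × 41.94% / 16.85% = 2.2028
β_Fenwick = 0.884 × 35.32% / 16.85% = 1.8530
β_Varden = 0.439 × 32.73% / 16.85% = 0.8527
β_Harlan = 0.289 × 35.54% / 16.85% = 0.6096
β_Farrow = 0.838 × 20.82% / 16.85% = 1.0354
β_P = Σ w_i β_i = 0.16×0.6178 + 0.13×2.2028 + 0.21×1.8530 + 0.17×0.8527 + 0.11×0.6096 + 0.22×1.0354 = 1.2141

1.214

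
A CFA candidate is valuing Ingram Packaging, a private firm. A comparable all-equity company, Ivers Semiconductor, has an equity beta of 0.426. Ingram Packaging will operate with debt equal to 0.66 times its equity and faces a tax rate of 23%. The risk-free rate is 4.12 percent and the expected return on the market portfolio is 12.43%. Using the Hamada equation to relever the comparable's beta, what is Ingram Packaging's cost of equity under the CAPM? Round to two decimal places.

9.46%

β_L = β_U × [1 + (1 − t)(D/E)] = 0.426 × [1 + (1 − 0.23) × 0.66]
    = 0.426 × [1 + 0.77 × 0.66] = 0.426 × 1.5082 = 0.6425
MRP = 12.43% − 4.12% = 8.31%
E(R) = R_f + β_L × MRP = 4.12% + 0.6425 × 8.31% = 9.46%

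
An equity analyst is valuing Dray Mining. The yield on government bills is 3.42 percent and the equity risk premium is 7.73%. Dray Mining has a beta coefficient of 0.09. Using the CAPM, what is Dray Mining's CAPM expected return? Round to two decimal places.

4.12%

E(R) = R_f + β × MRP = 3.42% + 0.09 × 7.73% = 4.12%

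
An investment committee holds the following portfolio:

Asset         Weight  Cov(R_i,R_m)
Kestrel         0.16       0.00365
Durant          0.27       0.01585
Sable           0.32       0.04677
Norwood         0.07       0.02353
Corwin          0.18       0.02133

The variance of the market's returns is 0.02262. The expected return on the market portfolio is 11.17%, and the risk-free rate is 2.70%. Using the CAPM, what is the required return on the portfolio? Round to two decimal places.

12.18%

β_Kestrel = 0.00365 / 0.02262 = 0.1614
β_Durant = 0.01585 / 0.02262 = 0.7007
β_Sable = 0.04677 / 0.02262 = 2.0676
β_Norwood = 0.02353 / 0.02262 = 1.0402
β_Corwin = 0.02133 / 0.02262 = 0.9430
β_P = Σ w_i β_i = 0.16×0.1614 + 0.27×0.7007 + 0.32×2.0676 + 0.07×1.0402 + 0.18×0.9430 = 1.1192
MRP = 11.17% − 2.70% = 8.47%
E(R_P) = R_f + β_P × MRP = 2.70% + 1.1192 × 8.47% = 12.18%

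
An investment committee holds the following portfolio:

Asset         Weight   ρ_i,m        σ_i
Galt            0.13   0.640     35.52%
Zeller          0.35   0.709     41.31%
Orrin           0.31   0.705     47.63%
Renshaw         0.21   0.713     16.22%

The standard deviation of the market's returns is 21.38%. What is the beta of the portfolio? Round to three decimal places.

β_Galt = 0.640 × 35.52% / 21.38% = 1.0633
β_Zeller = 0.709 × 41.31% / 21.38% = 1.3699
β_Orrin = 0.705 × 47.63% / 21.38% = 1.5706
β_Renshaw = 0.713 × 16.22% / 21.38% = 0.5409
β_P = Σ w_i β_i = 0.13×1.0633 + 0.35×1.3699 + 0.31×1.5706 + 0.21×0.5409 = 1.2182

1.218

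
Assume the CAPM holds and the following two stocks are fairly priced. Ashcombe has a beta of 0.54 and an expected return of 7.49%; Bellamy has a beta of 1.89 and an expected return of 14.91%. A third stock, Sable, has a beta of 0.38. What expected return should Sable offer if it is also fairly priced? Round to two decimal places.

6.61%

MRP (SML slope) = (14.91% − 7.49%) / (1.89 − 0.54) = 7.42% / 1.35 = 5.4963%
R_f (intercept) = 7.49% − 0.54 × 5.4963% = 4.5220%
E(R_Sable) = R_f + β × MRP = 4.5220% + 0.38 × 5.4963% = 6.61%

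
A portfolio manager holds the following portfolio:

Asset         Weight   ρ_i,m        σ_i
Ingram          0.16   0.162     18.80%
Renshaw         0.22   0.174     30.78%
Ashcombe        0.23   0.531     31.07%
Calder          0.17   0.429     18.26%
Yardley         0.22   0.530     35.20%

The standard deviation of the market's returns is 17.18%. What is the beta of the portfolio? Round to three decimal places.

0.634

β_Ingram = 0.162 × 18.80% / 17.18% = 0.1773
β_Renshaw = 0.174 × 30.78% / 17.18% = 0.3117
β_Ashcombe = 0.531 × 31.07% / 17.18% = 0.9603
β_Calder = 0.429 × 18.26% / 17.18% = 0.4560
β_Yardley = 0.530 × 35.20% / 17.18% = 1.0859
β_P = Σ w_i β_i = 0.16×0.1773 + 0.22×0.3117 + 0.23×0.9603 + 0.17×0.4560 + 0.22×1.0859 = 0.6342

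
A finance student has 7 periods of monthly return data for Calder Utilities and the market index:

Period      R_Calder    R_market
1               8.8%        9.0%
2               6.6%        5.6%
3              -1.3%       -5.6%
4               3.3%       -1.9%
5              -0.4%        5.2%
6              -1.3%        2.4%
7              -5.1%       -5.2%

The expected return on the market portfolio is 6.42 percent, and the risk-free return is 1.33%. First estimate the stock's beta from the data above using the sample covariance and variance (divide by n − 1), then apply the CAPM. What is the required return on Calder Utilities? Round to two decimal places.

Mean R_i = (8.8 + 6.6 − 1.3 + 3.3 − 0.4 − 1.3 − 5.1) / 7 = 1.5143%
Mean R_m = (9.0 + 5.6 − 5.6 − 1.9 + 5.2 + 2.4 − 5.2) / 7 = 1.3571%
Σ(R_i − R̄_i)(R_m − R̄_m) = 124.1043  ⇒  Cov = 124.1043 / 6 = 20.6841
Σ(R_m − R̄_m)² = 194.2771  ⇒  Var(R_m) = 194.2771 / 6 = 32.3795
β = Cov / Var(R_m) = 20.6841 / 32.3795 = 0.6388
MRP = 6.42% − 1.33% = 5.09%
E(R) = R_f + β × MRP = 1.33% + 0.6388 × 5.09% = 4.58%

4.58%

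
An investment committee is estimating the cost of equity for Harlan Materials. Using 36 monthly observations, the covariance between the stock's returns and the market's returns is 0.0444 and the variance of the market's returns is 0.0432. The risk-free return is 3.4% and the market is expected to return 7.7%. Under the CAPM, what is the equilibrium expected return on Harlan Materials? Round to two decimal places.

7.82%

β = Cov(R_i, R_m) / Var(R_m) = 0.0444 / 0.0432 = 1.0278
MRP = 7.7% − 3.4% = 4.30%
E(R) = R_f + β × MRP = 3.4% + 1.0278 × 4.3% = 7.82%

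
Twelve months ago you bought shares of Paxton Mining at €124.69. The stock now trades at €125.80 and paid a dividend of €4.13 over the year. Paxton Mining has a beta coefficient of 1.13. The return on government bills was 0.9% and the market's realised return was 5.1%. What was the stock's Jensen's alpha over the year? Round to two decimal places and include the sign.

Realised HPR = (P1 + D1 − P0) / P0 = (125.80 + 4.13 − 124.69) / 124.69 = 5.24 / 124.69 = 4.2024%
MRP = 5.1% − 0.9% = 4.20%
CAPM required = R_f + β·MRP = 0.9% + 1.13 × 4.2% = 5.6460%
α = realised − required = 4.2024% − 5.6460% = -1.44%

-1.44%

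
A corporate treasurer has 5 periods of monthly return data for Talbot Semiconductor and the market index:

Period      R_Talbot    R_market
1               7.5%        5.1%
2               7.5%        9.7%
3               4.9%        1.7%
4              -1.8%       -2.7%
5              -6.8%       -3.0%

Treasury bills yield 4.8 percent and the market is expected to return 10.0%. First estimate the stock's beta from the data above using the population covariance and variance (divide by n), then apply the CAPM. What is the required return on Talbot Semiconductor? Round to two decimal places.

Mean R_i = (7.5 + 7.5 + 4.9 − 1.8 − 6.8) / 5 = 2.2600%
Mean R_m = (5.1 + 9.7 + 1.7 − 2.7 − 3.0) / 5 = 2.1600%
Σ(R_i − R̄_i)(R_m − R̄_m) = 120.1820  ⇒  Cov = 120.1820 / 5 = 24.0364
Σ(R_m − R̄_m)² = 115.9520  ⇒  Var(R_m) = 115.9520 / 5 = 23.1904
β = Cov / Var(R_m) = 24.0364 / 23.1904 = 1.0365
MRP = 10.0% − 4.8% = 5.20%
E(R) = R_f + β × MRP = 4.8% + 1.0365 × 5.2% = 10.19%

10.19%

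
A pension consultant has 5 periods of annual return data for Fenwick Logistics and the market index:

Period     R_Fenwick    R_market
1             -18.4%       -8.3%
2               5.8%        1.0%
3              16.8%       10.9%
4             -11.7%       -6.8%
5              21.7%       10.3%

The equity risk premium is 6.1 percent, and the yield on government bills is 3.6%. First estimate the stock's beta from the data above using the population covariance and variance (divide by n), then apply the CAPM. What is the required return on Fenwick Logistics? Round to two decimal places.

15.11%

Mean R_i = (-18.4 + 5.8 + 16.8 − 11.7 + 21.7) / 5 = 2.8400%
Mean R_m = (-8.3 + 1.0 + 10.9 − 6.8 + 10.3) / 5 = 1.4200%
Σ(R_i − R̄_i)(R_m − R̄_m) = 624.5460  ⇒  Cov = 624.5460 / 5 = 124.9092
Σ(R_m − R̄_m)² = 330.9480  ⇒  Var(R_m) = 330.9480 / 5 = 66.1896
β = Cov / Var(R_m) = 124.9092 / 66.1896 = 1.8871
E(R) = R_f + β × MRP = 3.6% + 1.8871 × 6.1% = 15.11%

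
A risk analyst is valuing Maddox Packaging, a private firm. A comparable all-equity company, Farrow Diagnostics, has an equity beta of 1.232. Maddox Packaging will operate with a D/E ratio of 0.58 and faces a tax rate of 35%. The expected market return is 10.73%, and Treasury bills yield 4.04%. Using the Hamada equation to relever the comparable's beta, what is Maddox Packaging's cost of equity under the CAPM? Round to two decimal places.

β_L = β_U × [1 + (1 − t)(D/E)] = 1.232 × [1 + (1 − 0.35) × 0.58]
    = 1.232 × [1 + 0.65 × 0.58] = 1.232 × 1.3770 = 1.6965
MRP = 10.73% − 4.04% = 6.69%
E(R) = R_f + β_L × MRP = 4.04% + 1.6965 × 6.69% = 15.39%

15.39%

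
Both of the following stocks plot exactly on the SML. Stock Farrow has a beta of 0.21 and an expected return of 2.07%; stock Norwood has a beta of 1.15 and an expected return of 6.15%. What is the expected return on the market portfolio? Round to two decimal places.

5.50%

Both satisfy E(R) = R_f + β·MRP, so the slope of the SML is
MRP = (6.15% − 2.07%) / (1.15 − 0.21) = 4.08% / 0.94 = 4.3404%
R_f = E(R_Farrow) − β_Farrow·MRP = 2.07% − 0.21 × 4.3404% = 1.1585%
E(R_m) = R_f + MRP = 1.1585% + 4.3404% = 5.50%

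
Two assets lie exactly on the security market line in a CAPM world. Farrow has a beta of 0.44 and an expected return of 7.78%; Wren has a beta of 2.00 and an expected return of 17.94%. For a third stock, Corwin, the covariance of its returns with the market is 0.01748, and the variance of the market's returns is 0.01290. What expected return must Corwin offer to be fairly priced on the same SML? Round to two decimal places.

13.74%

MRP = (17.94% − 7.78%) / (2.00 − 0.44) = 6.5128%
R_f = 7.78% − 0.44 × 6.5128% = 4.9144%
β_Corwin = Cov / Var(R_m) = 0.01748 / 0.01290 = 1.3550
E(R_Corwin) = R_f + β × MRP = 4.9144% + 1.3550 × 6.5128% = 13.74%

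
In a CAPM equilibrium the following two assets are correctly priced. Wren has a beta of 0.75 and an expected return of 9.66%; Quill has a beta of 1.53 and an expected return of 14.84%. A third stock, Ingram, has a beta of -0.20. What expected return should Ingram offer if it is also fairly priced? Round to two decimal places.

MRP (SML slope) = (14.84% − 9.66%) / (1.53 − 0.75) = 5.18% / 0.78 = 6.6410%
R_f (intercept) = 9.66% − 0.75 × 6.6410% = 4.6793%
E(R_Ingram) = R_f + β × MRP = 4.6793% + -0.20 × 6.6410% = 3.35%

3.35%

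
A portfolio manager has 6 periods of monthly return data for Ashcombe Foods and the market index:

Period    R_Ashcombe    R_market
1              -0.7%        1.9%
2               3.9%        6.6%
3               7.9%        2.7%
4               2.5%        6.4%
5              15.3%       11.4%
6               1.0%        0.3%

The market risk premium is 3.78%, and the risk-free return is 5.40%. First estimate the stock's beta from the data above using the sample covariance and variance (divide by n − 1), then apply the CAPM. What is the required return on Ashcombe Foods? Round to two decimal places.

Mean R_i = (-0.7 + 3.9 + 7.9 + 2.5 + 15.3 + 1.0) / 6 = 4.9833%
Mean R_m = (1.9 + 6.6 + 2.7 + 6.4 + 11.4 + 0.3) / 6 = 4.8833%
Σ(R_i − R̄_i)(R_m − R̄_m) = 90.4483  ⇒  Cov = 90.4483 / 5 = 18.0897
Σ(R_m − R̄_m)² = 82.3883  ⇒  Var(R_m) = 82.3883 / 5 = 16.4777
β = Cov / Var(R_m) = 18.0897 / 16.4777 = 1.0978
E(R) = R_f + β × MRP = 5.40% + 1.0978 × 3.78% = 9.55%

9.55%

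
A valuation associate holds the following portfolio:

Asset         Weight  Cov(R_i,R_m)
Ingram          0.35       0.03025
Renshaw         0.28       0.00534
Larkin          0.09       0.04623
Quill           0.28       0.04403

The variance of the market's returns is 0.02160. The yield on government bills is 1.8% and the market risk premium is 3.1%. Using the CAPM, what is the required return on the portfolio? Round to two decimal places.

5.90%

β_Ingram = 0.03025 / 0.02160 = 1.4005
β_Renshaw = 0.00534 / 0.02160 = 0.2472
β_Larkin = 0.04623 / 0.02160 = 2.1403
β_Quill = 0.04403 / 0.02160 = 2.0384
β_P = Σ w_i β_i = 0.35×1.4005 + 0.28×0.2472 + 0.09×2.1403 + 0.28×2.0384 = 1.3228
E(R_P) = R_f + β_P × MRP = 1.8% + 1.3228 × 3.1% = 5.90%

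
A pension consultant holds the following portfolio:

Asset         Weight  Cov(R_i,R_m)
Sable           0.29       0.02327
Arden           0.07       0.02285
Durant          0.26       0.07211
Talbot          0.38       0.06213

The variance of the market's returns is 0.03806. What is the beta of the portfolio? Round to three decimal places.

β_Sable = 0.02327 / 0.03806 = 0.6114
β_Arden = 0.02285 / 0.03806 = 0.6004
β_Durant = 0.07211 / 0.03806 = 1.8946
β_Talbot = 0.06213 / 0.03806 = 1.6324
β_P = Σ w_i β_i = 0.29×0.6114 + 0.07×0.6004 + 0.26×1.8946 + 0.38×1.6324 = 1.3322

1.332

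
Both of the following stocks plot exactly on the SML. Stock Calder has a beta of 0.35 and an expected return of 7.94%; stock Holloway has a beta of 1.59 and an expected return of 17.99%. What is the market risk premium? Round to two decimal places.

8.10%

Both satisfy E(R) = R_f + β·MRP, so the slope of the SML is
MRP = (17.99% − 7.94%) / (1.59 − 0.35) = 10.05% / 1.24 = 8.1048%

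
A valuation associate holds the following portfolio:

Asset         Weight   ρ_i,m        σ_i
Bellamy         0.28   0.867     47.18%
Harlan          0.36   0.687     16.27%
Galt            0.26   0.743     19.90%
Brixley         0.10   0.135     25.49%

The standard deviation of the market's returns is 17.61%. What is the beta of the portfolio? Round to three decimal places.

1.117

β_Bellamy = 0.867 × 47.18% / 17.61% = 2.3228
β_Harlan = 0.687 × 16.27% / 17.61% = 0.6347
β_Galt = 0.743 × 19.90% / 17.61% = 0.8396
β_Brixley = 0.135 × 25.49% / 17.61% = 0.1954
β_P = Σ w_i β_i = 0.28×2.3228 + 0.36×0.6347 + 0.26×0.8396 + 0.10×0.1954 = 1.1167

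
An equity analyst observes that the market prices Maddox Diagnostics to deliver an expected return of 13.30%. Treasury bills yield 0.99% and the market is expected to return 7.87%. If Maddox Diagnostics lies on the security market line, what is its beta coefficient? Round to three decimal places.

MRP = 7.87% − 0.99% = 6.88%
β = (E(R) − R_f) / MRP = (13.30% − 0.99%) / 6.88% = 12.31% / 6.88% = 1.789

1.789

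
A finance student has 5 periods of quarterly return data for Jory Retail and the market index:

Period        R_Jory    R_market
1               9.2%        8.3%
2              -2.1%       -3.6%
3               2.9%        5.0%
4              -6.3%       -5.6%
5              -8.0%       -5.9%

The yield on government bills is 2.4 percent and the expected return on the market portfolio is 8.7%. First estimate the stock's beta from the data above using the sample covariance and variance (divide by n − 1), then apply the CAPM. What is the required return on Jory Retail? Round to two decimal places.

Mean R_i = (9.2 − 2.1 + 2.9 − 6.3 − 8.0) / 5 = -0.8600%
Mean R_m = (8.3 − 3.6 + 5.0 − 5.6 − 5.9) / 5 = -0.3600%
Σ(R_i − R̄_i)(R_m − R̄_m) = 179.3520  ⇒  Cov = 179.3520 / 4 = 44.8380
Σ(R_m − R̄_m)² = 172.3720  ⇒  Var(R_m) = 172.3720 / 4 = 43.0930
β = Cov / Var(R_m) = 44.8380 / 43.0930 = 1.0405
MRP = 8.7% − 2.4% = 6.30%
E(R) = R_f + β × MRP = 2.4% + 1.0405 × 6.3% = 8.96%

8.96%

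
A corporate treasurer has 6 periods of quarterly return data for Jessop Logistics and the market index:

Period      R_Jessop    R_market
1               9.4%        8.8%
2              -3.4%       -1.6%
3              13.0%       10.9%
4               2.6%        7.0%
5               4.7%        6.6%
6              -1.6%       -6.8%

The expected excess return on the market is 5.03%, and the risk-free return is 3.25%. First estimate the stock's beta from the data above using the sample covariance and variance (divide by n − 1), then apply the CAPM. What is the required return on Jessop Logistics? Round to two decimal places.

7.27%

Mean R_i = (9.4 − 3.4 + 13.0 + 2.6 + 4.7 − 1.6) / 6 = 4.1167%
Mean R_m = (8.8 − 1.6 + 10.9 + 7.0 + 6.6 − 6.8) / 6 = 4.1500%
Σ(R_i − R̄_i)(R_m − R̄_m) = 187.4550  ⇒  Cov = 187.4550 / 5 = 37.4910
Σ(R_m − R̄_m)² = 234.2750  ⇒  Var(R_m) = 234.2750 / 5 = 46.8550
β = Cov / Var(R_m) = 37.4910 / 46.8550 = 0.8001
E(R) = R_f + β × MRP = 3.25% + 0.8001 × 5.03% = 7.27%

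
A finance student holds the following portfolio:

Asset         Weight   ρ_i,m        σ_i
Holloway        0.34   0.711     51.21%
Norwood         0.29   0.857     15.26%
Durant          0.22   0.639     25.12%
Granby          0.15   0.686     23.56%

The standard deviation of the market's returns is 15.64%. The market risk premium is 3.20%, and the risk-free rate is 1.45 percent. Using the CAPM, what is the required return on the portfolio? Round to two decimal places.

β_Holloway = 0.711 × 51.21% / 15.64% = 2.3280
β_Norwood = 0.857 × 15.26% / 15.64% = 0.8362
β_Durant = 0.639 × 25.12% / 15.64% = 1.0263
β_Granby = 0.686 × 23.56% / 15.64% = 1.0334
β_P = Σ w_i β_i = 0.34×2.3280 + 0.29×0.8362 + 0.22×1.0263 + 0.15×1.0334 = 1.4148
E(R_P) = R_f + β_P × MRP = 1.45% + 1.4148 × 3.20% = 5.98%

5.98%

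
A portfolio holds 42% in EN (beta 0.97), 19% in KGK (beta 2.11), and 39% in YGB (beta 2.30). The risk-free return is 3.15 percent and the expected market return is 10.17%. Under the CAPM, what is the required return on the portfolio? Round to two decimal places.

β_P = Σ w_i β_i = 0.42×0.97 + 0.19×2.11 + 0.39×2.30 = 1.7053
MRP = 10.17% − 3.15% = 7.02%
E(R_P) = R_f + β_P × MRP = 3.15% + 1.7053 × 7.02% = 15.12%

15.12%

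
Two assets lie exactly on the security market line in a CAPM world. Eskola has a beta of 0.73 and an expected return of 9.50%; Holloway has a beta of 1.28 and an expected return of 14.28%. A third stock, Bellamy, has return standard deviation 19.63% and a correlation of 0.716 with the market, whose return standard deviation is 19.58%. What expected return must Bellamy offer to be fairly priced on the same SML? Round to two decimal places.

MRP = (14.28% − 9.50%) / (1.28 − 0.73) = 8.6909%
R_f = 9.50% − 0.73 × 8.6909% = 3.1556%
β_Bellamy = ρ·σ_i/σ_m = 0.716 × 19.63 / 19.58 = 0.7178
E(R_Bellamy) = R_f + β × MRP = 3.1556% + 0.7178 × 8.6909% = 9.39%

9.39%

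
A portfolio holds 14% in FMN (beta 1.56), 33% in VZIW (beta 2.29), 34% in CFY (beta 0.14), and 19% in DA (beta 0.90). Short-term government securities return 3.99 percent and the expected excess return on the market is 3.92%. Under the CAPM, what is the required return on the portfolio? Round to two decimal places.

8.67%

β_P = Σ w_i β_i = 0.14×1.56 + 0.33×2.29 + 0.34×0.14 + 0.19×0.90 = 1.1927
E(R_P) = R_f + β_P × MRP = 3.99% + 1.1927 × 3.92% = 8.67%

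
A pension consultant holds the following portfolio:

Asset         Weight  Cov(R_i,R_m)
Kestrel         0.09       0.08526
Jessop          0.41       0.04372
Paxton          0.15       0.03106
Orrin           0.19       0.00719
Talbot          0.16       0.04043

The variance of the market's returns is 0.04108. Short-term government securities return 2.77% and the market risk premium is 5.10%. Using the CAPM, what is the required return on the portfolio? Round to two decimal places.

β_Kestrel = 0.08526 / 0.04108 = 2.0755
β_Jessop = 0.04372 / 0.04108 = 1.0643
β_Paxton = 0.03106 / 0.04108 = 0.7561
β_Orrin = 0.00719 / 0.04108 = 0.1750
β_Talbot = 0.04043 / 0.04108 = 0.9842
β_P = Σ w_i β_i = 0.09×2.0755 + 0.41×1.0643 + 0.15×0.7561 + 0.19×0.1750 + 0.16×0.9842 = 0.9273
E(R_P) = R_f + β_P × MRP = 2.77% + 0.9273 × 5.10% = 7.50%

7.50%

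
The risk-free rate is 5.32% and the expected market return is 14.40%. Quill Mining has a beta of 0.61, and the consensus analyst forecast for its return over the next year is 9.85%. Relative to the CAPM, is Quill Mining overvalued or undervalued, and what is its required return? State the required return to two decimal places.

MRP = 14.40% − 5.32% = 9.08%
Required return = R_f + β·MRP = 5.32% + 0.61 × 9.08% = 10.86%
Forecast 9.85% < required 10.86% → the stock plots below the SML → overvalued.

Overvalued; required return 10.86%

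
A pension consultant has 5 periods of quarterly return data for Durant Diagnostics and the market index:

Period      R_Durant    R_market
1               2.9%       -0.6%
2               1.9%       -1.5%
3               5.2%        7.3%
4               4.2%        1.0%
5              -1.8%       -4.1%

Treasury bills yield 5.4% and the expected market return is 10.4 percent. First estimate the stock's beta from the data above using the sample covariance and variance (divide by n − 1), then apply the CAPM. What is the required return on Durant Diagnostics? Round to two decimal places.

8.13%

Mean R_i = (2.9 + 1.9 + 5.2 + 4.2 − 1.8) / 5 = 2.4800%
Mean R_m = (-0.6 − 1.5 + 7.3 + 1.0 − 4.1) / 5 = 0.4200%
Σ(R_i − R̄_i)(R_m − R̄_m) = 39.7420  ⇒  Cov = 39.7420 / 4 = 9.9355
Σ(R_m − R̄_m)² = 72.8280  ⇒  Var(R_m) = 72.8280 / 4 = 18.2070
β = Cov / Var(R_m) = 9.9355 / 18.2070 = 0.5457
MRP = 10.4% − 5.4% = 5.00%
E(R) = R_f + β × MRP = 5.4% + 0.5457 × 5.0% = 8.13%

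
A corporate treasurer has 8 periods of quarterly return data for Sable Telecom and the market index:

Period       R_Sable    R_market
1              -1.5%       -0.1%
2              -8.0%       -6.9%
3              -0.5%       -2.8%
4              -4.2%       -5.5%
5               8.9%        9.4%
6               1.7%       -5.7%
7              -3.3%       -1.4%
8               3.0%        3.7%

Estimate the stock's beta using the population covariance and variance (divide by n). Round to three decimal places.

0.781

Mean R_i = (-1.5 − 8.0 − 0.5 − 4.2 + 8.9 + 1.7 − 3.3 + 3.0) / 8 = -0.4875%
Mean R_m = (-0.1 − 6.9 − 2.8 − 5.5 + 9.4 − 5.7 − 1.4 + 3.7) / 8 = -1.1625%
Σ(R_i − R̄_i)(R_m − R̄_m) = 165.0063  ⇒  Cov = 165.0063 / 8 = 20.6258
Σ(R_m − R̄_m)² = 211.3988  ⇒  Var(R_m) = 211.3988 / 8 = 26.4249
β = Cov / Var(R_m) = 20.6258 / 26.4249 = 0.7805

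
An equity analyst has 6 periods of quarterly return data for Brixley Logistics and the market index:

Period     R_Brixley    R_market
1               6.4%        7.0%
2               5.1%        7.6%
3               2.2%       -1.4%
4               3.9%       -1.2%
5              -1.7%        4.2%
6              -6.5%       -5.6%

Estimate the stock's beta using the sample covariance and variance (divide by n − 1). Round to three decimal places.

0.630

Mean R_i = (6.4 + 5.1 + 2.2 + 3.9 − 1.7 − 6.5) / 6 = 1.5667%
Mean R_m = (7.0 + 7.6 − 1.4 − 1.2 + 4.2 − 5.6) / 6 = 1.7667%
Σ(R_i − R̄_i)(R_m − R̄_m) = 88.4533  ⇒  Cov = 88.4533 / 5 = 17.6907
Σ(R_m − R̄_m)² = 140.4333  ⇒  Var(R_m) = 140.4333 / 5 = 28.0867
β = Cov / Var(R_m) = 17.6907 / 28.0867 = 0.6299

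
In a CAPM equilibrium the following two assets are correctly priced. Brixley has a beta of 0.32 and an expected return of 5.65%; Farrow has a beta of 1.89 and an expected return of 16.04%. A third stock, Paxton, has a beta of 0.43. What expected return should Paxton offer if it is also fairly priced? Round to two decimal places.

6.38%

MRP (SML slope) = (16.04% − 5.65%) / (1.89 − 0.32) = 10.39% / 1.57 = 6.6178%
R_f (intercept) = 5.65% − 0.32 × 6.6178% = 3.5323%
E(R_Paxton) = R_f + β × MRP = 3.5323% + 0.43 × 6.6178% = 6.38%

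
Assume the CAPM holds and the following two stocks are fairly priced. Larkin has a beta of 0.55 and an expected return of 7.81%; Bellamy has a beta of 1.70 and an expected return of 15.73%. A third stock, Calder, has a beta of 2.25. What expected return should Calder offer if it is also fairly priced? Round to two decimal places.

19.52%

MRP (SML slope) = (15.73% − 7.81%) / (1.70 − 0.55) = 7.92% / 1.15 = 6.8870%
R_f (intercept) = 7.81% − 0.55 × 6.8870% = 4.0222%
E(R_Calder) = R_f + β × MRP = 4.0222% + 2.25 × 6.8870% = 19.52%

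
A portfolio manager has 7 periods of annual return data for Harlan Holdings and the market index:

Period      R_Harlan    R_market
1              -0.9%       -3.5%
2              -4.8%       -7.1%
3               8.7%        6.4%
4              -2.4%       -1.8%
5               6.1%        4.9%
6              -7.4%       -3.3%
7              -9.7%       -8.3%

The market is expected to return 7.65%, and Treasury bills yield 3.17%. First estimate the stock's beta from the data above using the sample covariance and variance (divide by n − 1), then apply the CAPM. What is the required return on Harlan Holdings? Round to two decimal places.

Mean R_i = (-0.9 − 4.8 + 8.7 − 2.4 + 6.1 − 7.4 − 9.7) / 7 = -1.4857%
Mean R_m = (-3.5 − 7.1 + 6.4 − 1.8 + 4.9 − 3.3 − 8.3) / 7 = -1.8143%
Σ(R_i − R̄_i)(R_m − R̄_m) = 213.1814  ⇒  Cov = 213.1814 / 6 = 35.5302
Σ(R_m − R̄_m)² = 187.6086  ⇒  Var(R_m) = 187.6086 / 6 = 31.2681
β = Cov / Var(R_m) = 35.5302 / 31.2681 = 1.1363
MRP = 7.65% − 3.17% = 4.48%
E(R) = R_f + β × MRP = 3.17% + 1.1363 × 4.48% = 8.26%

8.26%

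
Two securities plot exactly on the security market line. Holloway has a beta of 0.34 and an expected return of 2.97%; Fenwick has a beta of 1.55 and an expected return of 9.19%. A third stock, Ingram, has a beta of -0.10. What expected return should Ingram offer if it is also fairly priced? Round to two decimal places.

0.71%

MRP (SML slope) = (9.19% − 2.97%) / (1.55 − 0.34) = 6.22% / 1.21 = 5.1405%
R_f (intercept) = 2.97% − 0.34 × 5.1405% = 1.2222%
E(R_Ingram) = R_f + β × MRP = 1.2222% + -0.10 × 5.1405% = 0.71%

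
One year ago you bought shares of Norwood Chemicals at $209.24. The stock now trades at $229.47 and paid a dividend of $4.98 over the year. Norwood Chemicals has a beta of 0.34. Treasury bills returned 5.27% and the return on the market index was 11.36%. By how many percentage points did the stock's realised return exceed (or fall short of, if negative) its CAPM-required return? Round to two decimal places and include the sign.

+4.71%

Realised HPR = (P1 + D1 − P0) / P0 = (229.47 + 4.98 − 209.24) / 209.24 = 25.21 / 209.24 = 12.0484%
MRP = 11.36% − 5.27% = 6.09%
CAPM required = R_f + β·MRP = 5.27% + 0.34 × 6.09% = 7.3406%
α = realised − required = 12.0484% − 7.3406% = +4.71%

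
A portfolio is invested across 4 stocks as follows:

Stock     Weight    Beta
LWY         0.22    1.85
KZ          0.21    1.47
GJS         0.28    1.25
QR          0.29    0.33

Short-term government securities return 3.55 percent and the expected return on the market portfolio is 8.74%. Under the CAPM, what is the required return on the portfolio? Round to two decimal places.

β_P = Σ w_i β_i = 0.22×1.85 + 0.21×1.47 + 0.28×1.25 + 0.29×0.33 = 1.1614
MRP = 8.74% − 3.55% = 5.19%
E(R_P) = R_f + β_P × MRP = 3.55% + 1.1614 × 5.19% = 9.58%

9.58%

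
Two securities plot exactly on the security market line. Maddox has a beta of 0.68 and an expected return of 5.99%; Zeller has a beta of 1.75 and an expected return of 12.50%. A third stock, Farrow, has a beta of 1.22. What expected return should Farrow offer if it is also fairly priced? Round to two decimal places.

9.28%

MRP (SML slope) = (12.50% − 5.99%) / (1.75 − 0.68) = 6.51% / 1.07 = 6.0841%
R_f (intercept) = 5.99% − 0.68 × 6.0841% = 1.8528%
E(R_Farrow) = R_f + β × MRP = 1.8528% + 1.22 × 6.0841% = 9.28%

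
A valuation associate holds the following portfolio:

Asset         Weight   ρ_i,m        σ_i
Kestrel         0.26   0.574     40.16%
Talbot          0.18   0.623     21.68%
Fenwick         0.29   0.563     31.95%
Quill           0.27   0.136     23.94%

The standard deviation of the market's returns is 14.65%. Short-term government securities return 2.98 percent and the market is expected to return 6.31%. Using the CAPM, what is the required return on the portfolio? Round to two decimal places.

β_Kestrel = 0.574 × 40.16% / 14.65% = 1.5735
β_Talbot = 0.623 × 21.68% / 14.65% = 0.9220
β_Fenwick = 0.563 × 31.95% / 14.65% = 1.2278
β_Quill = 0.136 × 23.94% / 14.65% = 0.2222
β_P = Σ w_i β_i = 0.26×1.5735 + 0.18×0.9220 + 0.29×1.2278 + 0.27×0.2222 = 0.9911
MRP = 6.31% − 2.98% = 3.33%
E(R_P) = R_f + β_P × MRP = 2.98% + 0.9911 × 3.33% = 6.28%

6.28%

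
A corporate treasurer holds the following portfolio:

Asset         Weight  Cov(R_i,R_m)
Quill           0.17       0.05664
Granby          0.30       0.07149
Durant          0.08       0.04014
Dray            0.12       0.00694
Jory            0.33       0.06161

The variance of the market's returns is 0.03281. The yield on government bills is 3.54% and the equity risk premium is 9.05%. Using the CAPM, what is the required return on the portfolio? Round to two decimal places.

β_Quill = 0.05664 / 0.03281 = 1.7263
β_Granby = 0.07149 / 0.03281 = 2.1789
β_Durant = 0.04014 / 0.03281 = 1.2234
β_Dray = 0.00694 / 0.03281 = 0.2115
β_Jory = 0.06161 / 0.03281 = 1.8778
β_P = Σ w_i β_i = 0.17×1.7263 + 0.30×2.1789 + 0.08×1.2234 + 0.12×0.2115 + 0.33×1.8778 = 1.6901
E(R_P) = R_f + β_P × MRP = 3.54% + 1.6901 × 9.05% = 18.84%

18.84%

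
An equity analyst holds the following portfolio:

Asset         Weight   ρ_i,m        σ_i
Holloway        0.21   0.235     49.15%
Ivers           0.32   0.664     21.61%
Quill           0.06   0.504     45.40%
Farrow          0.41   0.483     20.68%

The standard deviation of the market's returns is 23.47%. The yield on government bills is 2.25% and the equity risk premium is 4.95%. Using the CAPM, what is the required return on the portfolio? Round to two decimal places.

β_Holloway = 0.235 × 49.15% / 23.47% = 0.4921
β_Ivers = 0.664 × 21.61% / 23.47% = 0.6114
β_Quill = 0.504 × 45.40% / 23.47% = 0.9749
β_Farrow = 0.483 × 20.68% / 23.47% = 0.4256
β_P = Σ w_i β_i = 0.21×0.4921 + 0.32×0.6114 + 0.06×0.9749 + 0.41×0.4256 = 0.5320
E(R_P) = R_f + β_P × MRP = 2.25% + 0.5320 × 4.95% = 4.88%

4.88%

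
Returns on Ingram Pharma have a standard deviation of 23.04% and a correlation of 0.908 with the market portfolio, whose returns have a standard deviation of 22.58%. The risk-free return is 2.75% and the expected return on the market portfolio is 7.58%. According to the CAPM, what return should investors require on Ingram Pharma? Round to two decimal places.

7.22%

β = ρ × σ_i / σ_m = 0.908 × 23.04% / 22.58% = 0.9265
MRP = 7.58% − 2.75% = 4.83%
E(R) = 2.75% + 0.9265 × 4.83% = 7.22%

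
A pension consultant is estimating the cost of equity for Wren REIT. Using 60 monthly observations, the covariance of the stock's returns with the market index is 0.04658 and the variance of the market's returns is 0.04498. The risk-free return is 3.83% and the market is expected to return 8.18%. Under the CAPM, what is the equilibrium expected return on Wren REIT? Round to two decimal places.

8.33%

β = Cov(R_i, R_m) / Var(R_m) = 0.04658 / 0.04498 = 1.0356
MRP = 8.18% − 3.83% = 4.35%
E(R) = R_f + β × MRP = 3.83% + 1.0356 × 4.35% = 8.33%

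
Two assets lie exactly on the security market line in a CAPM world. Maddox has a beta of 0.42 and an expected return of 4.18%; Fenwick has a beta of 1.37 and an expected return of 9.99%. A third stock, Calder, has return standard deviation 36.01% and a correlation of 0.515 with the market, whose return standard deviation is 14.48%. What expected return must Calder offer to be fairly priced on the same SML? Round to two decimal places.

9.44%

MRP = (9.99% − 4.18%) / (1.37 − 0.42) = 6.1158%
R_f = 4.18% − 0.42 × 6.1158% = 1.6114%
β_Calder = ρ·σ_i/σ_m = 0.515 × 36.01 / 14.48 = 1.2807
E(R_Calder) = R_f + β × MRP = 1.6114% + 1.2807 × 6.1158% = 9.44%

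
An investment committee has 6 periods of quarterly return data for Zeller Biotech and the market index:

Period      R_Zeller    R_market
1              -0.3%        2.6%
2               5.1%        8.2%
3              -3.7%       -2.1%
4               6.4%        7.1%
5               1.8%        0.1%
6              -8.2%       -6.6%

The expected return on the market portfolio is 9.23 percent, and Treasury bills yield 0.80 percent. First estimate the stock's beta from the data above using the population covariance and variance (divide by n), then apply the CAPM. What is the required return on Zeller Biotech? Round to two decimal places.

Mean R_i = (-0.3 + 5.1 − 3.7 + 6.4 + 1.8 − 8.2) / 6 = 0.1833%
Mean R_m = (2.6 + 8.2 − 2.1 + 7.1 + 0.1 − 6.6) / 6 = 1.5500%
Σ(R_i − R̄_i)(R_m − R̄_m) = 146.8450  ⇒  Cov = 146.8450 / 6 = 24.4742
Σ(R_m − R̄_m)² = 157.9750  ⇒  Var(R_m) = 157.9750 / 6 = 26.3292
β = Cov / Var(R_m) = 24.4742 / 26.3292 = 0.9295
MRP = 9.23% − 0.80% = 8.43%
E(R) = R_f + β × MRP = 0.80% + 0.9295 × 8.43% = 8.64%

8.64%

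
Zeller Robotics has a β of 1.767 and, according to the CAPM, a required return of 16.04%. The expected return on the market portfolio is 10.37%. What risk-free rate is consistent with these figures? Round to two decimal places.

2.98%

E(R) = R_f + β(E(R_m) − R_f) = R_f(1 − β) + β·E(R_m)
16.04% = R_f × (1 − 1.767) + 1.767 × 10.37%
16.04% = R_f × -0.767 + 18.32379%
R_f = (16.04% − 18.32379%) / -0.767 = 2.98%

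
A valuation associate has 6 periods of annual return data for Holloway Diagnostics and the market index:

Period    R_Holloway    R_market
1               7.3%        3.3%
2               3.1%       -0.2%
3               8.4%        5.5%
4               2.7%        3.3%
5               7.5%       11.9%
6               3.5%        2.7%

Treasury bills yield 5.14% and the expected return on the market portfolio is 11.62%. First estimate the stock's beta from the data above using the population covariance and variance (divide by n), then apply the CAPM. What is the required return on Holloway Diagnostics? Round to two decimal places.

Mean R_i = (7.3 + 3.1 + 8.4 + 2.7 + 7.5 + 3.5) / 6 = 5.4167%
Mean R_m = (3.3 − 0.2 + 5.5 + 3.3 + 11.9 + 2.7) / 6 = 4.4167%
Σ(R_i − R̄_i)(R_m − R̄_m) = 33.7383  ⇒  Cov = 33.7383 / 6 = 5.6231
Σ(R_m − R̄_m)² = 83.9283  ⇒  Var(R_m) = 83.9283 / 6 = 13.9881
β = Cov / Var(R_m) = 5.6231 / 13.9881 = 0.4020
MRP = 11.62% − 5.14% = 6.48%
E(R) = R_f + β × MRP = 5.14% + 0.4020 × 6.48% = 7.74%

7.74%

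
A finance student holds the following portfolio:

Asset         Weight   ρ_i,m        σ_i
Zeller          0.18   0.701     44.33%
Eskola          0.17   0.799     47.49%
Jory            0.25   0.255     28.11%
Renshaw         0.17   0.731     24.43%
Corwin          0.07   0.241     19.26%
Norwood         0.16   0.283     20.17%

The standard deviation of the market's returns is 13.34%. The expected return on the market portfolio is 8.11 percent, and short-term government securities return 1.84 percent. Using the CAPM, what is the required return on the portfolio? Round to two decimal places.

10.35%

β_Zeller = 0.701 × 44.33% / 13.34% = 2.3295
β_Eskola = 0.799 × 47.49% / 13.34% = 2.8444
β_Jory = 0.255 × 28.11% / 13.34% = 0.5373
β_Renshaw = 0.731 × 24.43% / 13.34% = 1.3387
β_Corwin = 0.241 × 19.26% / 13.34% = 0.3480
β_Norwood = 0.283 × 20.17% / 13.34% = 0.4279
β_P = Σ w_i β_i = 0.18×2.3295 + 0.17×2.8444 + 0.25×0.5373 + 0.17×1.3387 + 0.07×0.3480 + 0.16×0.4279 = 1.3576
MRP = 8.11% − 1.84% = 6.27%
E(R_P) = R_f + β_P × MRP = 1.84% + 1.3576 × 6.27% = 10.35%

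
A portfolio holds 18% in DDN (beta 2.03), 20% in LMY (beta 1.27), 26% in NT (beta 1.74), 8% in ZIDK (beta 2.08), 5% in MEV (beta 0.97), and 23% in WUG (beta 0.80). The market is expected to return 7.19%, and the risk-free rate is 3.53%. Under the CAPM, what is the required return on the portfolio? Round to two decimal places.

β_P = Σ w_i β_i = 0.18×2.03 + 0.20×1.27 + 0.26×1.74 + 0.08×2.08 + 0.05×0.97 + 0.23×0.80 = 1.4707
MRP = 7.19% − 3.53% = 3.66%
E(R_P) = R_f + β_P × MRP = 3.53% + 1.4707 × 3.66% = 8.91%

8.91%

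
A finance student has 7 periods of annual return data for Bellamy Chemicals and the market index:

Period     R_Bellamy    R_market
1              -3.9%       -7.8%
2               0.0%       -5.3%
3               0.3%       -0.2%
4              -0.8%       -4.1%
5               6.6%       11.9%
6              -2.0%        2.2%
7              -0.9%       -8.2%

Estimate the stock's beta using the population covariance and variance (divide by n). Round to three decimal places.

Mean R_i = (-3.9 + 0.0 + 0.3 − 0.8 + 6.6 − 2.0 − 0.9) / 7 = -0.1000%
Mean R_m = (-7.8 − 5.3 − 0.2 − 4.1 + 11.9 + 2.2 − 8.2) / 7 = -1.6429%
Σ(R_i − R̄_i)(R_m − R̄_m) = 114.0100  ⇒  Cov = 114.0100 / 7 = 16.2871
Σ(R_m − R̄_m)² = 300.5771  ⇒  Var(R_m) = 300.5771 / 7 = 42.9396
β = Cov / Var(R_m) = 16.2871 / 42.9396 = 0.3793

0.379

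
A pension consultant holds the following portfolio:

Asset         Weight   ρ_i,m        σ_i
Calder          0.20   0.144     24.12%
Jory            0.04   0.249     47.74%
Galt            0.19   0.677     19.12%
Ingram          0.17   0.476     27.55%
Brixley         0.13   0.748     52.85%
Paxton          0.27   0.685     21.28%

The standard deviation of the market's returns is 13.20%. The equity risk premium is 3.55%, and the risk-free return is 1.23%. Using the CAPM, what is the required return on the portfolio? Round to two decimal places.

5.25%

β_Calder = 0.144 × 24.12% / 13.20% = 0.2631
β_Jory = 0.249 × 47.74% / 13.20% = 0.9006
β_Galt = 0.677 × 19.12% / 13.20% = 0.9806
β_Ingram = 0.476 × 27.55% / 13.20% = 0.9935
β_Brixley = 0.748 × 52.85% / 13.20% = 2.9948
β_Paxton = 0.685 × 21.28% / 13.20% = 1.1043
β_P = Σ w_i β_i = 0.20×0.2631 + 0.04×0.9006 + 0.19×0.9806 + 0.17×0.9935 + 0.13×2.9948 + 0.27×1.1043 = 1.1313
E(R_P) = R_f + β_P × MRP = 1.23% + 1.1313 × 3.55% = 5.25%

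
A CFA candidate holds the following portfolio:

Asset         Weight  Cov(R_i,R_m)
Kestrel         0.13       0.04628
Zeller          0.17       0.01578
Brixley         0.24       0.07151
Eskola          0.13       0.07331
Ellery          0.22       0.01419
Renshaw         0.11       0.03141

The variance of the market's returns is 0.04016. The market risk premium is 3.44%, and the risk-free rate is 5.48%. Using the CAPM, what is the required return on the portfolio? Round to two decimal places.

9.07%

β_Kestrel = 0.04628 / 0.04016 = 1.1524
β_Zeller = 0.01578 / 0.04016 = 0.3929
β_Brixley = 0.07151 / 0.04016 = 1.7806
β_Eskola = 0.07331 / 0.04016 = 1.8254
β_Ellery = 0.01419 / 0.04016 = 0.3533
β_Renshaw = 0.03141 / 0.04016 = 0.7821
β_P = Σ w_i β_i = 0.13×1.1524 + 0.17×0.3929 + 0.24×1.7806 + 0.13×1.8254 + 0.22×0.3533 + 0.11×0.7821 = 1.0450
E(R_P) = R_f + β_P × MRP = 5.48% + 1.0450 × 3.44% = 9.07%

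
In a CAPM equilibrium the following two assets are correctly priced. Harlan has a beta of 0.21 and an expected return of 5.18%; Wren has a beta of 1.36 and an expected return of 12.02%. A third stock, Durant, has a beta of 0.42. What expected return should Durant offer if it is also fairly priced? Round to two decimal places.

MRP (SML slope) = (12.02% − 5.18%) / (1.36 − 0.21) = 6.84% / 1.15 = 5.9478%
R_f (intercept) = 5.18% − 0.21 × 5.9478% = 3.9310%
E(R_Durant) = R_f + β × MRP = 3.9310% + 0.42 × 5.9478% = 6.43%

6.43%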